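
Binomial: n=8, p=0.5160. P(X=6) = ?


C(8,6) = 28
p^6 = 0.018875
(1-p)^2 = 0.234256
P = 28 * 0.018875 * 0.234256 = 0.1238

P(X=6) = 0.1238


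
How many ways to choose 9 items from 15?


C(15,9) = 15!/(9! × 6!)
= 1307674368000/(362880 × 720)
= 5005

C(15,9) = 5005


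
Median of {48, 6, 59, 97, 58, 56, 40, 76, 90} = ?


Sorted: 6, 40, 48, 56, 58, 59, 76, 90, 97
n = 9 (odd)
Middle value = 58

Median = 58


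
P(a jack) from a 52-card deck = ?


4 jacks in 52 cards
P = 4/52 = 0.0769

P = 0.0769


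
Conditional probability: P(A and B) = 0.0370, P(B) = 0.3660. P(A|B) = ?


P(A|B) = 0.0370/0.3660 = 0.1011

P(A|B) = 0.1011


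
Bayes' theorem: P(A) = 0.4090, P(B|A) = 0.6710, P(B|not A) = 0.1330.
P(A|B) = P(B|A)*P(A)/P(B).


P(B) = P(B|A)*P(A) + P(B|A')*P(A')
= 0.6710*0.4090 + 0.1330*0.5910
= 0.274439 + 0.078603 = 0.353042
P(A|B) = 0.274439/0.353042 = 0.7774

P(A|B) = 0.7774


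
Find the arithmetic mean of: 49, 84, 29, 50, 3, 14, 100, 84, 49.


Sum = 49 + 84 + 29 + 50 + 3 + 14 + 100 + 84 + 49 = 462
n = 9
Mean = 462/9 = 51.3333

Mean = 51.3333


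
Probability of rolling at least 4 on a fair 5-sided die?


Favorable outcomes (roll ≥ 4): 2
Total outcomes = 5
P = 2/5 = 0.4000

P = 0.4000


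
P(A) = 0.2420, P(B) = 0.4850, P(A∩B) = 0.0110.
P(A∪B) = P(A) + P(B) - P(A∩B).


P(A∪B) = 0.2420 + 0.4850 - 0.0110
= 0.7270 - 0.0110
= 0.7160

P(A∪B) = 0.7160


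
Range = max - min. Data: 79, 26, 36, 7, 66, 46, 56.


Max = 79, Min = 7
Range = 79 - 7 = 72

Range = 72


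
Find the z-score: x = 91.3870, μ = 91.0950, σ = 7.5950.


z = (91.3870 - 91.0950)/7.5950
= 0.2920/7.5950
= 0.0384

z = 0.0384


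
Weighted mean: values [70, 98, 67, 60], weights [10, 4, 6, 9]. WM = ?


Numerator = 70*10 + 98*4 + 67*6 + 60*9 = 2034
Denominator = 10 + 4 + 6 + 9 = 29
WM = 2034/29 = 70.1379

WM = 70.1379


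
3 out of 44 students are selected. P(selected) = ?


P = 3/44 = 0.0682

P = 0.0682


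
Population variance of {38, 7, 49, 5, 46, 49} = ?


Mean = 32.3333
Squared deviations: 32.1111, 641.7778, 277.7778, 747.1111, 186.7778, 277.7778
Sum = 2163.3333
Variance = 2163.3333/6 = 360.5556

Variance = 360.5556


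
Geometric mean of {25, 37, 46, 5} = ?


Product = 25 × 37 × 46 × 5 = 212750
GM = 212750^(1/4) = 21.4767

GM = 21.4767


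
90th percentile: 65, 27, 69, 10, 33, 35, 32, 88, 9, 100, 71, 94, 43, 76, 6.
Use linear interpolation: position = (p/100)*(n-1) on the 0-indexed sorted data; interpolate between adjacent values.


Sorted: 6, 9, 10, 27, 32, 33, 35, 43, 65, 69, 71, 76, 88, 94, 100
n = 15
Index = 90/100 * 14 = 12.6000
Lower = data[12] = 88, Upper = data[13] = 94
P90 = 88 + 0.6000*(6) = 91.6000

P90 = 91.6000


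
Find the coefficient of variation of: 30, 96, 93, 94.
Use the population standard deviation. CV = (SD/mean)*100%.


Mean = 78.2500
SD = 27.8781
CV = (27.8781/78.2500)*100 = 35.6269%

CV = 35.6269%


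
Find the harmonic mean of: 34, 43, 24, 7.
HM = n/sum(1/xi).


Sum of reciprocals = 1/34 + 1/43 + 1/24 + 1/7 = 0.237191
HM = 4/0.237191 = 16.8640

HM = 16.8640


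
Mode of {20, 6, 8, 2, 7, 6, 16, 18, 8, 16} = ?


Frequencies: 2:1, 6:2, 7:1, 8:2, 16:2, 18:1, 20:1
Max frequency = 2
Mode = 6, 8, 16

Mode = 6, 8, 16


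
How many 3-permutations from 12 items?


P(12,3) = 12!/9!
= 479001600/362880
= 1320

P(12,3) = 1320


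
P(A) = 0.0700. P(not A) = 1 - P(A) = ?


P(not A) = 1 - 0.0700 = 0.9300

P(not A) = 0.9300


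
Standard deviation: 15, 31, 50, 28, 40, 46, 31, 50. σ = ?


Mean = 36.3750
Variance = 132.7344
SD = sqrt(132.7344) = 11.5210

SD = 11.5210


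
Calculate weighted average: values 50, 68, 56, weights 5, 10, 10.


Numerator = 50*5 + 68*10 + 56*10 = 1490
Denominator = 5 + 10 + 10 = 25
WM = 1490/25 = 59.6000

WM = 59.6000


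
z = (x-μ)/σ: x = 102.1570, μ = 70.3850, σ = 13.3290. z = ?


z = (102.1570 - 70.3850)/13.3290
= 31.7720/13.3290
= 2.3837

z = 2.3837


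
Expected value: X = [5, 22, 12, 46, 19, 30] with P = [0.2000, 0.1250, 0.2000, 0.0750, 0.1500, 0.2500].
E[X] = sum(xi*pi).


E[X] = 5*0.2000 + 22*0.1250 + 12*0.2000 + 46*0.0750 + 19*0.1500 + 30*0.2500
= 1.0000 + 2.7500 + 2.4000 + 3.4500 + 2.8500 + 7.5000
= 19.9500

E[X] = 19.9500


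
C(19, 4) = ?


C(19,4) = 19!/(4! × 15!)
= 121645100408832000/(24 × 1307674368000)
= 3876

C(19,4) = 3876


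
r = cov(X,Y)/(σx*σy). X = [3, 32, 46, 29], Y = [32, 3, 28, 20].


Mean X = 27.5000, Mean Y = 20.7500
SD X = 15.532225, SD Y = 11.121488
Cov = -55.625000
r = -55.625000/(15.532225*11.121488) = -0.3220

r = -0.3220


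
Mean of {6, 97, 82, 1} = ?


Sum = 6 + 97 + 82 + 1 = 186
n = 4
Mean = 186/4 = 46.5000

Mean = 46.5000


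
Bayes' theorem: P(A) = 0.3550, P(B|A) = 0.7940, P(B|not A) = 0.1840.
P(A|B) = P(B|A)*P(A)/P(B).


P(B) = P(B|A)*P(A) + P(B|A')*P(A')
= 0.7940*0.3550 + 0.1840*0.6450
= 0.281870 + 0.118680 = 0.400550
P(A|B) = 0.281870/0.400550 = 0.7037

P(A|B) = 0.7037


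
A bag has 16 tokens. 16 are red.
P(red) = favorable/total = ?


P = 16/16 = 1.0000

P = 1.0000


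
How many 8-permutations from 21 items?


P(21,8) = 21!/13!
= 51090942171709440000/6227020800
= 8204716800

P(21,8) = 8204716800


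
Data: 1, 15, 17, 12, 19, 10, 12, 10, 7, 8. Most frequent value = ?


Frequencies: 1:1, 7:1, 8:1, 10:2, 12:2, 15:1, 17:1, 19:1
Max frequency = 2
Mode = 10, 12

Mode = 10, 12


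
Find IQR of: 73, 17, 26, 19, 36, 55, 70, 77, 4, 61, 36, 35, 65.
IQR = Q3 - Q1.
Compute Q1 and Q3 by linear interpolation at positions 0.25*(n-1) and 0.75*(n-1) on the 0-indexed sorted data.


Sorted: 4, 17, 19, 26, 35, 36, 36, 55, 61, 65, 70, 73, 77
Q1 (25th %ile) = 26.0000
Q3 (75th %ile) = 65.0000
IQR = 65.0000 - 26.0000 = 39.0000

IQR = 39.0000


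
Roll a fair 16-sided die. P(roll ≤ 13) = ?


Favorable outcomes (roll ≤ 13): 13
Total outcomes = 16
P = 13/16 = 0.8125

P = 0.8125


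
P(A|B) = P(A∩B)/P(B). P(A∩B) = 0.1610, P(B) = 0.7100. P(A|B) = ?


P(A|B) = 0.1610/0.7100 = 0.2268

P(A|B) = 0.2268


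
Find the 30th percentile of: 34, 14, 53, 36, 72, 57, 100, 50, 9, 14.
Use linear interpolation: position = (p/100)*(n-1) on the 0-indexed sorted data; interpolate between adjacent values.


Sorted: 9, 14, 14, 34, 36, 50, 53, 57, 72, 100
n = 10
Index = 30/100 * 9 = 2.7000
Lower = data[2] = 14, Upper = data[3] = 34
P30 = 14 + 0.7000*(20) = 28.0000

P30 = 28.0000


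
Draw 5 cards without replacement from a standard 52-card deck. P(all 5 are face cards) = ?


P(all face cards) = (12/52) × (11/51) × (10/50) × (9/49) × (8/48)
= 0.0003

P = 0.0003


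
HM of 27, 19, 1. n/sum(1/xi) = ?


Sum of reciprocals = 1/27 + 1/19 + 1/1 = 1.089669
HM = 3/1.089669 = 2.7531

HM = 2.7531


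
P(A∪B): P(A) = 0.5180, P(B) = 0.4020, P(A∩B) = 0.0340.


P(A∪B) = 0.5180 + 0.4020 - 0.0340
= 0.9200 - 0.0340
= 0.8860

P(A∪B) = 0.8860


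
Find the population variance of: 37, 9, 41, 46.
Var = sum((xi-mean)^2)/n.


Mean = 33.2500
Squared deviations: 14.0625, 588.0625, 60.0625, 162.5625
Sum = 824.7500
Variance = 824.7500/4 = 206.1875

Variance = 206.1875


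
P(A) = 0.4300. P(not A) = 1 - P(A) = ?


P(not A) = 1 - 0.4300 = 0.5700

P(not A) = 0.5700


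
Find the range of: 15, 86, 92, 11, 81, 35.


Max = 92, Min = 11
Range = 92 - 11 = 81

Range = 81


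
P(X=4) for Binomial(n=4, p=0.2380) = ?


C(4,4) = 1
p^4 = 0.003209
(1-p)^0 = 1.000000
P = 1 * 0.003209 * 1.000000 = 0.0032

P(X=4) = 0.0032


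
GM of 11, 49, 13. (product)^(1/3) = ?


Product = 11 × 49 × 13 = 7007
GM = 7007^(1/3) = 19.1357

GM = 19.1357


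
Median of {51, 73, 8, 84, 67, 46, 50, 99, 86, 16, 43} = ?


Sorted: 8, 16, 43, 46, 50, 51, 67, 73, 84, 86, 99
n = 11 (odd)
Middle value = 51

Median = 51


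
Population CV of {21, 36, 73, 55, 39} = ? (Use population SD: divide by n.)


Mean = 44.8000
SD = 17.7584
CV = (17.7584/44.8000)*100 = 39.6392%

CV = 39.6392%


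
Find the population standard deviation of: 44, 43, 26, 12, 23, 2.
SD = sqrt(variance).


Mean = 25.0000
Variance = 231.3333
SD = sqrt(231.3333) = 15.2096

SD = 15.2096


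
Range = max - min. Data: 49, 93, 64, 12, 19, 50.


Max = 93, Min = 12
Range = 93 - 12 = 81

Range = 81


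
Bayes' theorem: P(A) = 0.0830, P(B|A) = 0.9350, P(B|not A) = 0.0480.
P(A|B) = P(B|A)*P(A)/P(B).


P(B) = P(B|A)*P(A) + P(B|A')*P(A')
= 0.9350*0.0830 + 0.0480*0.9170
= 0.077605 + 0.044016 = 0.121621
P(A|B) = 0.077605/0.121621 = 0.6381

P(A|B) = 0.6381


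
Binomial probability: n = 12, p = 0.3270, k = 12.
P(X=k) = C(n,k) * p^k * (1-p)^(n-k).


C(12,12) = 1
p^12 = 1.494765e-06
(1-p)^0 = 1.000000
P = 1 * 1.494765e-06 * 1.000000 = 1.4948e-06

P(X=12) = 1.4948e-06


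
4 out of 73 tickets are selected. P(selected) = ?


P = 4/73 = 0.0548

P = 0.0548


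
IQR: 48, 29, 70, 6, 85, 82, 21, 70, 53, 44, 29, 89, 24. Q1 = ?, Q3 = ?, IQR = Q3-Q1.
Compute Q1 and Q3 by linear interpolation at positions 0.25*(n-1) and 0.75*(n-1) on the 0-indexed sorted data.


Sorted: 6, 21, 24, 29, 29, 44, 48, 53, 70, 70, 82, 85, 89
Q1 (25th %ile) = 29.0000
Q3 (75th %ile) = 70.0000
IQR = 70.0000 - 29.0000 = 41.0000

IQR = 41.0000


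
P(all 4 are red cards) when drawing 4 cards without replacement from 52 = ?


P(all red cards) = (26/52) × (25/51) × (24/50) × (23/49)
= 0.0552

P = 0.0552


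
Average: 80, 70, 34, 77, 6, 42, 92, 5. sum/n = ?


Sum = 80 + 70 + 34 + 77 + 6 + 42 + 92 + 5 = 406
n = 8
Mean = 406/8 = 50.7500

Mean = 50.7500


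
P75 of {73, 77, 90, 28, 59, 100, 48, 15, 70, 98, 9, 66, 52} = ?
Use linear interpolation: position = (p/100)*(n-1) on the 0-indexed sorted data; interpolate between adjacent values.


Sorted: 9, 15, 28, 48, 52, 59, 66, 70, 73, 77, 90, 98, 100
n = 13
Index = 75/100 * 12 = 9.0000
Lower = data[9] = 77, Upper = data[10] = 90
P75 = 77 + 0*(13) = 77.0000

P75 = 77.0000


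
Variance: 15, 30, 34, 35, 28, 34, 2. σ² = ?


Mean = 25.4286
Squared deviations: 108.7551, 20.8980, 73.4694, 91.6122, 6.6122, 73.4694, 548.8980
Sum = 923.7143
Variance = 923.7143/7 = 131.9592

Variance = 131.9592


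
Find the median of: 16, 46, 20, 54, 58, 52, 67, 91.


Sorted: 16, 20, 46, 52, 54, 58, 67, 91
n = 8 (even)
Middle values: 52 and 54
Median = (52+54)/2 = 53.0000

Median = 53.0000


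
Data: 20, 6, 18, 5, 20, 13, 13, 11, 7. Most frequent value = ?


Frequencies: 5:1, 6:1, 7:1, 11:1, 13:2, 18:1, 20:2
Max frequency = 2
Mode = 13, 20

Mode = 13, 20


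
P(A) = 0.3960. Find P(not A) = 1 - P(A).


P(not A) = 1 - 0.3960 = 0.6040

P(not A) = 0.6040


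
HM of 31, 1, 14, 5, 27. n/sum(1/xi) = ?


Sum of reciprocals = 1/31 + 1/1 + 1/14 + 1/5 + 1/27 = 1.340724
HM = 5/1.340724 = 3.7293

HM = 3.7293


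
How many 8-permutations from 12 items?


P(12,8) = 12!/4!
= 479001600/24
= 19958400

P(12,8) = 19958400


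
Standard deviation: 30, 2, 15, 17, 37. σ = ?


Mean = 20.2000
Variance = 149.3600
SD = sqrt(149.3600) = 12.2213

SD = 12.2213


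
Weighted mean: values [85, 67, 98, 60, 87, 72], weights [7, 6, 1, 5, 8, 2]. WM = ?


Numerator = 85*7 + 67*6 + 98*1 + 60*5 + 87*8 + 72*2 = 2235
Denominator = 7 + 6 + 1 + 5 + 8 + 2 = 29
WM = 2235/29 = 77.0690

WM = 77.0690


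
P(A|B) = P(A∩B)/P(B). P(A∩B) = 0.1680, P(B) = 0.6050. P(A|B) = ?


P(A|B) = 0.1680/0.6050 = 0.2777

P(A|B) = 0.2777


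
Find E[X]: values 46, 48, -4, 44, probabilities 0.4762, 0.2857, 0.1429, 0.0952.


E[X] = 46*0.4762 + 48*0.2857 - 4*0.1429 + 44*0.0952
= 21.9052 + 13.7136 - 0.5716 + 4.1888
= 39.2360

E[X] = 39.2360


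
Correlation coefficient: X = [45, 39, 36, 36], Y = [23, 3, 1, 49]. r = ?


Mean X = 39.0000, Mean Y = 19.0000
SD X = 3.674235, SD Y = 19.339080
Cov = -3.000000
r = -3.000000/(3.674235*19.339080) = -0.0422

r = -0.0422


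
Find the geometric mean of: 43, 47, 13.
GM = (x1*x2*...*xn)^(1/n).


Product = 43 × 47 × 13 = 26273
GM = 26273^(1/3) = 29.7283

GM = 29.7283


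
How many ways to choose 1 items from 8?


C(8,1) = 8!/(1! × 7!)
= 40320/(1 × 5040)
= 8

C(8,1) = 8


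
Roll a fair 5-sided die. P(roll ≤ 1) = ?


Favorable outcomes (roll ≤ 1): 1
Total outcomes = 5
P = 1/5 = 0.2000

P = 0.2000


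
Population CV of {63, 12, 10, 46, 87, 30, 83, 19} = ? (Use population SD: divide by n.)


Mean = 43.7500
SD = 29.0162
CV = (29.0162/43.7500)*100 = 66.3226%

CV = 66.3226%


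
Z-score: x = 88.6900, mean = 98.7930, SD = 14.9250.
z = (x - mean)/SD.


z = (88.6900 - 98.7930)/14.9250
= -10.1030/14.9250
= -0.6769

z = -0.6769


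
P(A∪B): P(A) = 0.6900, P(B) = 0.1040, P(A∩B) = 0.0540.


P(A∪B) = 0.6900 + 0.1040 - 0.0540
= 0.7940 - 0.0540
= 0.7400

P(A∪B) = 0.7400


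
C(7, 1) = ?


C(7,1) = 7!/(1! × 6!)
= 5040/(1 × 720)
= 7

C(7,1) = 7


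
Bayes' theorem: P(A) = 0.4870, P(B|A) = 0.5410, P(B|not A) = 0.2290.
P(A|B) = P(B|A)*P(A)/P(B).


P(B) = P(B|A)*P(A) + P(B|A')*P(A')
= 0.5410*0.4870 + 0.2290*0.5130
= 0.263467 + 0.117477 = 0.380944
P(A|B) = 0.263467/0.380944 = 0.6916

P(A|B) = 0.6916


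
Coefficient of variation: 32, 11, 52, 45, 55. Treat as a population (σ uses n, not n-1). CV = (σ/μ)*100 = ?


Mean = 39.0000
SD = 16.0873
CV = (16.0873/39.0000)*100 = 41.2494%

CV = 41.2494%


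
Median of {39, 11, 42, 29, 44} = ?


Sorted: 11, 29, 39, 42, 44
n = 5 (odd)
Middle value = 39

Median = 39


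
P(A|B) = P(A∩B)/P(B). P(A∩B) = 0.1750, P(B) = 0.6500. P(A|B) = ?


P(A|B) = 0.1750/0.6500 = 0.2692

P(A|B) = 0.2692


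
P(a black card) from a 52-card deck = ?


26 black cards in 52 cards
P = 26/52 = 0.5000

P = 0.5000


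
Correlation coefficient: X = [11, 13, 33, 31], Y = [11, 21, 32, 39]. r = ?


Mean X = 22.0000, Mean Y = 25.7500
SD X = 10.049876, SD Y = 10.662434
Cov = 98.250000
r = 98.250000/(10.049876*10.662434) = 0.9169

r = 0.9169


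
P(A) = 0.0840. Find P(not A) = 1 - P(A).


P(not A) = 1 - 0.0840 = 0.9160

P(not A) = 0.9160


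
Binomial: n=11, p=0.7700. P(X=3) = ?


C(11,3) = 165
p^3 = 0.456533
(1-p)^8 = 7.831099e-06
P = 165 * 0.456533 * 7.831099e-06 = 0.0006

P(X=3) = 0.0006


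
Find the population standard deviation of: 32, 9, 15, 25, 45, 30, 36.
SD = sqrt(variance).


Mean = 27.4286
Variance = 129.9592
SD = sqrt(129.9592) = 11.4000

SD = 11.4000


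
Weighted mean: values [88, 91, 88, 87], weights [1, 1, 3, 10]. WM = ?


Numerator = 88*1 + 91*1 + 88*3 + 87*10 = 1313
Denominator = 1 + 1 + 3 + 10 = 15
WM = 1313/15 = 87.5333

WM = 87.5333


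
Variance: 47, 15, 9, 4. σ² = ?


Mean = 18.7500
Squared deviations: 798.0625, 14.0625, 95.0625, 217.5625
Sum = 1124.7500
Variance = 1124.7500/4 = 281.1875

Variance = 281.1875


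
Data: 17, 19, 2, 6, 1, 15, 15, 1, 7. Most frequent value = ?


Frequencies: 1:2, 2:1, 6:1, 7:1, 15:2, 17:1, 19:1
Max frequency = 2
Mode = 1, 15

Mode = 1, 15


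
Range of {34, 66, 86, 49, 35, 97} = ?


Max = 97, Min = 34
Range = 97 - 34 = 63

Range = 63


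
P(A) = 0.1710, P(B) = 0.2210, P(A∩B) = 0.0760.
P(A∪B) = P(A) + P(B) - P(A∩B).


P(A∪B) = 0.1710 + 0.2210 - 0.0760
= 0.3920 - 0.0760
= 0.3160

P(A∪B) = 0.3160


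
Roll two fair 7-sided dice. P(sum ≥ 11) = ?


Total outcomes = 7×7 = 49
Favorable (sum ≥ 11): 10
P = 10/49 = 0.2041

P = 0.2041


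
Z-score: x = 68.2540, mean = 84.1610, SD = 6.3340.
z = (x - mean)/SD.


z = (68.2540 - 84.1610)/6.3340
= -15.9070/6.3340
= -2.5114

z = -2.5114


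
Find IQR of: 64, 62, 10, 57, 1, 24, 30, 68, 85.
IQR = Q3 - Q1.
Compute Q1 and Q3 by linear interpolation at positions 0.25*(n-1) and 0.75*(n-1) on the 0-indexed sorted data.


Sorted: 1, 10, 24, 30, 57, 62, 64, 68, 85
Q1 (25th %ile) = 24.0000
Q3 (75th %ile) = 64.0000
IQR = 64.0000 - 24.0000 = 40.0000

IQR = 40.0000


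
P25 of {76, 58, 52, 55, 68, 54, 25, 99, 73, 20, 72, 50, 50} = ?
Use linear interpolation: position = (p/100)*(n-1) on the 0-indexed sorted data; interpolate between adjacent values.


Sorted: 20, 25, 50, 50, 52, 54, 55, 58, 68, 72, 73, 76, 99
n = 13
Index = 25/100 * 12 = 3.0000
Lower = data[3] = 50, Upper = data[4] = 52
P25 = 50 + 0*(2) = 50.0000

P25 = 50.0000


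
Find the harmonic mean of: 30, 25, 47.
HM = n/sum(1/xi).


Sum of reciprocals = 1/30 + 1/25 + 1/47 = 0.094610
HM = 3/0.094610 = 31.7091

HM = 31.7091


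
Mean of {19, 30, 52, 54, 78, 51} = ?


Sum = 19 + 30 + 52 + 54 + 78 + 51 = 284
n = 6
Mean = 284/6 = 47.3333

Mean = 47.3333


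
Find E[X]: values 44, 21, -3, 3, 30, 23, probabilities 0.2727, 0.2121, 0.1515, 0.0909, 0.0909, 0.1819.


E[X] = 44*0.2727 + 21*0.2121 - 3*0.1515 + 3*0.0909 + 30*0.0909 + 23*0.1819
= 11.9988 + 4.4541 - 0.4545 + 0.2727 + 2.7270 + 4.1837
= 23.1818

E[X] = 23.1818


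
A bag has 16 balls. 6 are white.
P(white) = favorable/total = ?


P = 6/16 = 0.3750

P = 0.3750


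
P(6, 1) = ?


P(6,1) = 6!/5!
= 720/120
= 6

P(6,1) = 6


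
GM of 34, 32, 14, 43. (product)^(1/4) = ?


Product = 34 × 32 × 14 × 43 = 654976
GM = 654976^(1/4) = 28.4483

GM = 28.4483


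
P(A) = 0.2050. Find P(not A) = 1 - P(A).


P(not A) = 1 - 0.2050 = 0.7950

P(not A) = 0.7950


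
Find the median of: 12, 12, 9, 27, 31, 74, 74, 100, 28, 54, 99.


Sorted: 9, 12, 12, 27, 28, 31, 54, 74, 74, 99, 100
n = 11 (odd)
Middle value = 31

Median = 31


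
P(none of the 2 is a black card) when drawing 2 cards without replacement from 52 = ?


P(no black cards) = (26/52) × (25/51)
= 0.2451

P = 0.2451


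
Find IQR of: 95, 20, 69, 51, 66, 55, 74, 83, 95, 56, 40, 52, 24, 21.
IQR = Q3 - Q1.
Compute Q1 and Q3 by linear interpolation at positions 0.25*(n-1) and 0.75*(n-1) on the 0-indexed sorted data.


Sorted: 20, 21, 24, 40, 51, 52, 55, 56, 66, 69, 74, 83, 95, 95
Q1 (25th %ile) = 42.7500
Q3 (75th %ile) = 72.7500
IQR = 72.7500 - 42.7500 = 30.0000

IQR = 30.0000


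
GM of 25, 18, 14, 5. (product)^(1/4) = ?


Product = 25 × 18 × 14 × 5 = 31500
GM = 31500^(1/4) = 13.3223

GM = 13.3223


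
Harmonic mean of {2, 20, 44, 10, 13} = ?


Sum of reciprocals = 1/2 + 1/20 + 1/44 + 1/10 + 1/13 = 0.749650
HM = 5/0.749650 = 6.6698

HM = 6.6698


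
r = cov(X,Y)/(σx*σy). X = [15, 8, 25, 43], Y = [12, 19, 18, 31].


Mean X = 22.7500, Mean Y = 20.0000
SD X = 13.160072, SD Y = 6.892024
Cov = 73.750000
r = 73.750000/(13.160072*6.892024) = 0.8131

r = 0.8131


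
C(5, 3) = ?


C(5,3) = 5!/(3! × 2!)
= 120/(6 × 2)
= 10

C(5,3) = 10


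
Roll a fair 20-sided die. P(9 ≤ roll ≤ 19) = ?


Favorable outcomes (9 ≤ roll ≤ 19): 11
Total outcomes = 20
P = 11/20 = 0.5500

P = 0.5500


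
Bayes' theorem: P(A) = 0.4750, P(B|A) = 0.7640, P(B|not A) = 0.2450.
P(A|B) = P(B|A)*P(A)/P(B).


P(B) = P(B|A)*P(A) + P(B|A')*P(A')
= 0.7640*0.4750 + 0.2450*0.5250
= 0.362900 + 0.128625 = 0.491525
P(A|B) = 0.362900/0.491525 = 0.7383

P(A|B) = 0.7383


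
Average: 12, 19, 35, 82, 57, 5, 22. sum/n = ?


Sum = 12 + 19 + 35 + 82 + 57 + 5 + 22 = 232
n = 7
Mean = 232/7 = 33.1429

Mean = 33.1429


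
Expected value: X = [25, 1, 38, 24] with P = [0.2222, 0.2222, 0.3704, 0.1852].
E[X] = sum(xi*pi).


E[X] = 25*0.2222 + 1*0.2222 + 38*0.3704 + 24*0.1852
= 5.5550 + 0.2222 + 14.0752 + 4.4448
= 24.2972

E[X] = 24.2972


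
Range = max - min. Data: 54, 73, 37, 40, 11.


Max = 73, Min = 11
Range = 73 - 11 = 62

Range = 62


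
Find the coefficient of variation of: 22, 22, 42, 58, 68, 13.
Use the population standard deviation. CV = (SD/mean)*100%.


Mean = 37.5000
SD = 20.2134
CV = (20.2134/37.5000)*100 = 53.9025%

CV = 53.9025%


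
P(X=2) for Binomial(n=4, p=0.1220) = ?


C(4,2) = 6
p^2 = 0.014884
(1-p)^2 = 0.770884
P = 6 * 0.014884 * 0.770884 = 0.0688

P(X=2) = 0.0688


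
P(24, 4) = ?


P(24,4) = 24!/20!
= 620448401733239439360000/2432902008176640000
= 255024

P(24,4) = 255024


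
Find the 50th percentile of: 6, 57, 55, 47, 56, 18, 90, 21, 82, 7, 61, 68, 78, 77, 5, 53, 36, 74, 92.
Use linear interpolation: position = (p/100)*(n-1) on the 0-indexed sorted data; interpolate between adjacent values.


Sorted: 5, 6, 7, 18, 21, 36, 47, 53, 55, 56, 57, 61, 68, 74, 77, 78, 82, 90, 92
n = 19
Index = 50/100 * 18 = 9.0000
Lower = data[9] = 56, Upper = data[10] = 57
P50 = 56 + 0*(1) = 56.0000

P50 = 56.0000


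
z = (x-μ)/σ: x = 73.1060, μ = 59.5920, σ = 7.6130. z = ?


z = (73.1060 - 59.5920)/7.6130
= 13.5140/7.6130
= 1.7751

z = 1.7751


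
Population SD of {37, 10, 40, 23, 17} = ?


Mean = 25.4000
Variance = 132.2400
SD = sqrt(132.2400) = 11.4996

SD = 11.4996


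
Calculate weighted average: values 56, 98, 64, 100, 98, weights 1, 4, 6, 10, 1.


Numerator = 56*1 + 98*4 + 64*6 + 100*10 + 98*1 = 1930
Denominator = 1 + 4 + 6 + 10 + 1 = 22
WM = 1930/22 = 87.7273

WM = 87.7273


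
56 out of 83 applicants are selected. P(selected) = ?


P = 56/83 = 0.6747

P = 0.6747


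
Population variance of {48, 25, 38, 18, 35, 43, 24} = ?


Mean = 33.0000
Squared deviations: 225.0000, 64.0000, 25.0000, 225.0000, 4.0000, 100.0000, 81.0000
Sum = 724.0000
Variance = 724.0000/7 = 103.4286

Variance = 103.4286


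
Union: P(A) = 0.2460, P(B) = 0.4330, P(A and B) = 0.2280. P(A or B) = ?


P(A∪B) = 0.2460 + 0.4330 - 0.2280
= 0.6790 - 0.2280
= 0.4510

P(A∪B) = 0.4510


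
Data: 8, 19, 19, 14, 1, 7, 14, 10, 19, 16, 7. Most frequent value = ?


Frequencies: 1:1, 7:2, 8:1, 10:1, 14:2, 16:1, 19:3
Max frequency = 3
Mode = 19

Mode = 19


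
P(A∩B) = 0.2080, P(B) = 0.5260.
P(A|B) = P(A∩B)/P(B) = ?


P(A|B) = 0.2080/0.5260 = 0.3954

P(A|B) = 0.3954


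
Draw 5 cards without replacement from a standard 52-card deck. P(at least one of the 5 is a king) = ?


P(at least one) = 1 - P(none)
P(none) = (48/52) × (47/51) × (46/50) × (45/49) × (44/48) = 0.658842
P(at least one) = 1 - 0.658842 = 0.3412

P = 0.3412


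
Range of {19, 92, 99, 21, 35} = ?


Max = 99, Min = 19
Range = 99 - 19 = 80

Range = 80


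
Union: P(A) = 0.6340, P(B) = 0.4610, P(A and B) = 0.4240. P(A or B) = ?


P(A∪B) = 0.6340 + 0.4610 - 0.4240
= 1.0950 - 0.4240
= 0.6710

P(A∪B) = 0.6710


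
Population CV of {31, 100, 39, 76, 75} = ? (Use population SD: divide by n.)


Mean = 64.2000
SD = 25.5922
CV = (25.5922/64.2000)*100 = 39.8632%

CV = 39.8632%


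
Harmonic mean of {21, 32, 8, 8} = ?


Sum of reciprocals = 1/21 + 1/32 + 1/8 + 1/8 = 0.328869
HM = 4/0.328869 = 12.1629

HM = 12.1629


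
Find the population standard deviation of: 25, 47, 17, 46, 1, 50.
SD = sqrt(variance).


Mean = 31.0000
Variance = 329.0000
SD = sqrt(329.0000) = 18.1384

SD = 18.1384


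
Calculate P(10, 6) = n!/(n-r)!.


P(10,6) = 10!/4!
= 3628800/24
= 151200

P(10,6) = 151200


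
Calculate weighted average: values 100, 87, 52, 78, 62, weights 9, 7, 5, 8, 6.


Numerator = 100*9 + 87*7 + 52*5 + 78*8 + 62*6 = 2765
Denominator = 9 + 7 + 5 + 8 + 6 = 35
WM = 2765/35 = 79.0000

WM = 79.0000


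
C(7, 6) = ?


C(7,6) = 7!/(6! × 1!)
= 5040/(720 × 1)
= 7

C(7,6) = 7


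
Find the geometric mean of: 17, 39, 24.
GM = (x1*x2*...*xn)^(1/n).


Product = 17 × 39 × 24 = 15912
GM = 15912^(1/3) = 25.1521

GM = 25.1521


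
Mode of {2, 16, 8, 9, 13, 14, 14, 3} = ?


Frequencies: 2:1, 3:1, 8:1, 9:1, 13:1, 14:2, 16:1
Max frequency = 2
Mode = 14

Mode = 14


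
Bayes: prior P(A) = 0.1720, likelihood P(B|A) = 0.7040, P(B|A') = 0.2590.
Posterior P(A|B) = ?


P(B) = P(B|A)*P(A) + P(B|A')*P(A')
= 0.7040*0.1720 + 0.2590*0.8280
= 0.121088 + 0.214452 = 0.335540
P(A|B) = 0.121088/0.335540 = 0.3609

P(A|B) = 0.3609


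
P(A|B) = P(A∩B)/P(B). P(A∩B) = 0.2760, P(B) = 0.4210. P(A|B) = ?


P(A|B) = 0.2760/0.4210 = 0.6556

P(A|B) = 0.6556


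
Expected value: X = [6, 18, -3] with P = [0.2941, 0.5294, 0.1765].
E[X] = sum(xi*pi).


E[X] = 6*0.2941 + 18*0.5294 - 3*0.1765
= 1.7646 + 9.5292 - 0.5295
= 10.7643

E[X] = 10.7643


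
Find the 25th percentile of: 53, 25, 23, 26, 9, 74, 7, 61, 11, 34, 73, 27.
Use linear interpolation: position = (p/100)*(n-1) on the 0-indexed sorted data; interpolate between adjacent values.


Sorted: 7, 9, 11, 23, 25, 26, 27, 34, 53, 61, 73, 74
n = 12
Index = 25/100 * 11 = 2.7500
Lower = data[2] = 11, Upper = data[3] = 23
P25 = 11 + 0.7500*(12) = 20.0000

P25 = 20.0000


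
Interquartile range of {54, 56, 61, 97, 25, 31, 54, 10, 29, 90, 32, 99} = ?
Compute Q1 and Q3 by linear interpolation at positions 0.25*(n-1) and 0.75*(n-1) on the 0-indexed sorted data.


Sorted: 10, 25, 29, 31, 32, 54, 54, 56, 61, 90, 97, 99
Q1 (25th %ile) = 30.5000
Q3 (75th %ile) = 68.2500
IQR = 68.2500 - 30.5000 = 37.7500

IQR = 37.7500


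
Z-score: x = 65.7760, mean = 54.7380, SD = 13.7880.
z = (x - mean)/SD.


z = (65.7760 - 54.7380)/13.7880
= 11.0380/13.7880
= 0.8006

z = 0.8006


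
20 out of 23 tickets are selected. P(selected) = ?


P = 20/23 = 0.8696

P = 0.8696


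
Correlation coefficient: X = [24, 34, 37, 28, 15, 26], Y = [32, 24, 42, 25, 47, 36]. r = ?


Mean X = 27.3333, Mean Y = 34.3333
SD X = 7.110243, SD Y = 8.379870
Cov = -25.277778
r = -25.277778/(7.110243*8.379870) = -0.4242

r = -0.4242


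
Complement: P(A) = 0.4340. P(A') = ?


P(not A) = 1 - 0.4340 = 0.5660

P(not A) = 0.5660


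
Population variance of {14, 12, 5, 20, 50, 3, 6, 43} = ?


Mean = 19.1250
Squared deviations: 26.2656, 50.7656, 199.5156, 0.7656, 953.2656, 260.0156, 172.2656, 570.0156
Sum = 2232.8750
Variance = 2232.8750/8 = 279.1094

Variance = 279.1094


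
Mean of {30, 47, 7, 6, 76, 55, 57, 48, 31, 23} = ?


Sum = 30 + 47 + 7 + 6 + 76 + 55 + 57 + 48 + 31 + 23 = 380
n = 10
Mean = 380/10 = 38.0000

Mean = 38.0000


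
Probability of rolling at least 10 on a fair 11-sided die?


Favorable outcomes (roll ≥ 10): 2
Total outcomes = 11
P = 2/11 = 0.1818

P = 0.1818


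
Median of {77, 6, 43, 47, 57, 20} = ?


Sorted: 6, 20, 43, 47, 57, 77
n = 6 (even)
Middle values: 43 and 47
Median = (43+47)/2 = 45.0000

Median = 45.0000


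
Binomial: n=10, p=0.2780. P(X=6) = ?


C(10,6) = 210
p^6 = 0.000462
(1-p)^4 = 0.271737
P = 210 * 0.000462 * 0.271737 = 0.0263

P(X=6) = 0.0263


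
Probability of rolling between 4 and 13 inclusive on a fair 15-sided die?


Favorable outcomes (4 ≤ roll ≤ 13): 10
Total outcomes = 15
P = 10/15 = 0.6667

P = 0.6667


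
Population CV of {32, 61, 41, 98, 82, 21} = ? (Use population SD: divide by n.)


Mean = 55.8333
SD = 27.3582
CV = (27.3582/55.8333)*100 = 48.9998%

CV = 48.9998%


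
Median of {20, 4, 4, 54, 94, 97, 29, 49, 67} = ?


Sorted: 4, 4, 20, 29, 49, 54, 67, 94, 97
n = 9 (odd)
Middle value = 49

Median = 49


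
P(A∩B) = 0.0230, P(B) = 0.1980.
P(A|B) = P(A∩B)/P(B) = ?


P(A|B) = 0.0230/0.1980 = 0.1162

P(A|B) = 0.1162


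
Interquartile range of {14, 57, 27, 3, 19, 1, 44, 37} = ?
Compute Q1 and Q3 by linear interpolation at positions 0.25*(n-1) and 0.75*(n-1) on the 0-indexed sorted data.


Sorted: 1, 3, 14, 19, 27, 37, 44, 57
Q1 (25th %ile) = 11.2500
Q3 (75th %ile) = 38.7500
IQR = 38.7500 - 11.2500 = 27.5000

IQR = 27.5000


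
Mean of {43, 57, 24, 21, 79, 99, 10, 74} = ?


Sum = 43 + 57 + 24 + 21 + 79 + 99 + 10 + 74 = 407
n = 8
Mean = 407/8 = 50.8750

Mean = 50.8750


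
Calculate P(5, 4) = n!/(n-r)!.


P(5,4) = 5!/1!
= 120/1
= 120

P(5,4) = 120


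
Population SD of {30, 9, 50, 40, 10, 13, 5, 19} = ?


Mean = 22.0000
Variance = 233.0000
SD = sqrt(233.0000) = 15.2643

SD = 15.2643


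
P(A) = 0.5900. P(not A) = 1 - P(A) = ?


P(not A) = 1 - 0.5900 = 0.4100

P(not A) = 0.4100


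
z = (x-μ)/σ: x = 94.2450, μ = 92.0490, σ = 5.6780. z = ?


z = (94.2450 - 92.0490)/5.6780
= 2.1960/5.6780
= 0.3868

z = 0.3868


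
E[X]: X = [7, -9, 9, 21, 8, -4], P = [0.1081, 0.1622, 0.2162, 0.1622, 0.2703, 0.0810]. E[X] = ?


E[X] = 7*0.1081 - 9*0.1622 + 9*0.2162 + 21*0.1622 + 8*0.2703 - 4*0.0810
= 0.7567 - 1.4598 + 1.9458 + 3.4062 + 2.1624 - 0.3240
= 6.4873

E[X] = 6.4873


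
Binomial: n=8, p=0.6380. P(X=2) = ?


C(8,2) = 28
p^2 = 0.407044
(1-p)^6 = 0.002250
P = 28 * 0.407044 * 0.002250 = 0.0256

P(X=2) = 0.0256


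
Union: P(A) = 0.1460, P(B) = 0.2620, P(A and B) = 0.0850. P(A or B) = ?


P(A∪B) = 0.1460 + 0.2620 - 0.0850
= 0.4080 - 0.0850
= 0.3230

P(A∪B) = 0.3230


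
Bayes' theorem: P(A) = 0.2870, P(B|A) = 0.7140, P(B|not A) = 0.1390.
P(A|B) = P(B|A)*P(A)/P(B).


P(B) = P(B|A)*P(A) + P(B|A')*P(A')
= 0.7140*0.2870 + 0.1390*0.7130
= 0.204918 + 0.099107 = 0.304025
P(A|B) = 0.204918/0.304025 = 0.6740

P(A|B) = 0.6740


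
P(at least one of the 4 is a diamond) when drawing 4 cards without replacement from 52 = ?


P(at least one) = 1 - P(none)
P(none) = (39/52) × (38/51) × (37/50) × (36/49) = 0.303818
P(at least one) = 1 - 0.303818 = 0.6962

P = 0.6962


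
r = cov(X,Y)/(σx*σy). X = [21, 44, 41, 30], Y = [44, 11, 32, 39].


Mean X = 34.0000, Mean Y = 31.5000
SD X = 9.137833, SD Y = 12.579746
Cov = -98.500000
r = -98.500000/(9.137833*12.579746) = -0.8569

r = -0.8569


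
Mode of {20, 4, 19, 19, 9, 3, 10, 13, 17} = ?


Frequencies: 3:1, 4:1, 9:1, 10:1, 13:1, 17:1, 19:2, 20:1
Max frequency = 2
Mode = 19

Mode = 19


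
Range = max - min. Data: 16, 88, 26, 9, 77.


Max = 88, Min = 9
Range = 88 - 9 = 79

Range = 79


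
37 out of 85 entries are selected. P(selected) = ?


P = 37/85 = 0.4353

P = 0.4353


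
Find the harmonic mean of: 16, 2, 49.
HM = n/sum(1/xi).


Sum of reciprocals = 1/16 + 1/2 + 1/49 = 0.582908
HM = 3/0.582908 = 5.1466

HM = 5.1466


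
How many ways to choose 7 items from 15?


C(15,7) = 15!/(7! × 8!)
= 1307674368000/(5040 × 40320)
= 6435

C(15,7) = 6435


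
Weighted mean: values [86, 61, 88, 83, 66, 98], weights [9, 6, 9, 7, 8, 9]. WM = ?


Numerator = 86*9 + 61*6 + 88*9 + 83*7 + 66*8 + 98*9 = 3923
Denominator = 9 + 6 + 9 + 7 + 8 + 9 = 48
WM = 3923/48 = 81.7292

WM = 81.7292


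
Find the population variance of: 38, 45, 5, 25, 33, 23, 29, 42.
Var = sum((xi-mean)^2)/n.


Mean = 30.0000
Squared deviations: 64.0000, 225.0000, 625.0000, 25.0000, 9.0000, 49.0000, 1.0000, 144.0000
Sum = 1142.0000
Variance = 1142.0000/8 = 142.7500

Variance = 142.7500


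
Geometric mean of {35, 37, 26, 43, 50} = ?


Product = 35 × 37 × 26 × 43 × 50 = 72390500
GM = 72390500^(1/5) = 37.3195

GM = 37.3195


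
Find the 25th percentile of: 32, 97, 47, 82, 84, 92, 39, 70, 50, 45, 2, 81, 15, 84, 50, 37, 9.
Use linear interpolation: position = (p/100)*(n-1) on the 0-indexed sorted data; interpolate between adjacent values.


Sorted: 2, 9, 15, 32, 37, 39, 45, 47, 50, 50, 70, 81, 82, 84, 84, 92, 97
n = 17
Index = 25/100 * 16 = 4.0000
Lower = data[4] = 37, Upper = data[5] = 39
P25 = 37 + 0*(2) = 37.0000

P25 = 37.0000


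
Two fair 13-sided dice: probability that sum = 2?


Total outcomes = 13×13 = 169
Favorable (sum = 2): 1
P = 1/169 = 0.0059

P = 0.0059


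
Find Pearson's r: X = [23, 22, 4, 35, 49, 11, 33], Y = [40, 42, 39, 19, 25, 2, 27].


Mean X = 25.2857, Mean Y = 27.7143
SD X = 14.088641, SD Y = 13.241863
Cov = -14.632653
r = -14.632653/(14.088641*13.241863) = -0.0784

r = -0.0784


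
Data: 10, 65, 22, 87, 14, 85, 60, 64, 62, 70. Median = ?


Sorted: 10, 14, 22, 60, 62, 64, 65, 70, 85, 87
n = 10 (even)
Middle values: 62 and 64
Median = (62+64)/2 = 63.0000

Median = 63.0000


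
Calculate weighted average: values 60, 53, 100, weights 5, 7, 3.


Numerator = 60*5 + 53*7 + 100*3 = 971
Denominator = 5 + 7 + 3 = 15
WM = 971/15 = 64.7333

WM = 64.7333


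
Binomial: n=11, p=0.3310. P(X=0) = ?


C(11,0) = 1
p^0 = 1.000000
(1-p)^11 = 0.012014
P = 1 * 1.000000 * 0.012014 = 0.0120

P(X=0) = 0.0120


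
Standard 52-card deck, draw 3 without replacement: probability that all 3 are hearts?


P(all hearts) = (13/52) × (12/51) × (11/50)
= 0.0129

P = 0.0129


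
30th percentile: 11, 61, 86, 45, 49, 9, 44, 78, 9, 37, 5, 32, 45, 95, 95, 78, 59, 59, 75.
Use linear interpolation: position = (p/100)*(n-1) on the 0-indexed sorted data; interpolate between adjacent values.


Sorted: 5, 9, 9, 11, 32, 37, 44, 45, 45, 49, 59, 59, 61, 75, 78, 78, 86, 95, 95
n = 19
Index = 30/100 * 18 = 5.4000
Lower = data[5] = 37, Upper = data[6] = 44
P30 = 37 + 0.4000*(7) = 39.8000

P30 = 39.8000


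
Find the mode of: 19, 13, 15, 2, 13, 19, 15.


Frequencies: 2:1, 13:2, 15:2, 19:2
Max frequency = 2
Mode = 13, 15, 19

Mode = 13, 15, 19


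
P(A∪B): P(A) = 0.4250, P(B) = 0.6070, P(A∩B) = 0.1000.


P(A∪B) = 0.4250 + 0.6070 - 0.1000
= 1.0320 - 0.1000
= 0.9320

P(A∪B) = 0.9320


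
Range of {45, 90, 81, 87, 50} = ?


Max = 90, Min = 45
Range = 90 - 45 = 45

Range = 45


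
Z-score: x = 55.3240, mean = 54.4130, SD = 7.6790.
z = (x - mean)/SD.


z = (55.3240 - 54.4130)/7.6790
= 0.9110/7.6790
= 0.1186

z = 0.1186


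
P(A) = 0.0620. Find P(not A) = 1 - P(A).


P(not A) = 1 - 0.0620 = 0.9380

P(not A) = 0.9380


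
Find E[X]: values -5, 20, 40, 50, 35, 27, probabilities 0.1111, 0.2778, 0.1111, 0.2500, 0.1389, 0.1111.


E[X] = -5*0.1111 + 20*0.2778 + 40*0.1111 + 50*0.2500 + 35*0.1389 + 27*0.1111
= -0.5555 + 5.5560 + 4.4440 + 12.5000 + 4.8615 + 2.9997
= 29.8057

E[X] = 29.8057


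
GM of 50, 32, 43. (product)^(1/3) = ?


Product = 50 × 32 × 43 = 68800
GM = 68800^(1/3) = 40.9760

GM = 40.9760


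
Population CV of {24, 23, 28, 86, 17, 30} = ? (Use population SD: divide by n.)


Mean = 34.6667
SD = 23.3214
CV = (23.3214/34.6667)*100 = 67.2733%

CV = 67.2733%


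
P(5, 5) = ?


P(5,5) = 5!/0!
= 120/1
= 120

P(5,5) = 120


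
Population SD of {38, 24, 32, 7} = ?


Mean = 25.2500
Variance = 135.6875
SD = sqrt(135.6875) = 11.6485

SD = 11.6485


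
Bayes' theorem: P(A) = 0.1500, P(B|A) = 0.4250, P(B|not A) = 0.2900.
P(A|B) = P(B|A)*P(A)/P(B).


P(B) = P(B|A)*P(A) + P(B|A')*P(A')
= 0.4250*0.1500 + 0.2900*0.8500
= 0.063750 + 0.246500 = 0.310250
P(A|B) = 0.063750/0.310250 = 0.2055

P(A|B) = 0.2055


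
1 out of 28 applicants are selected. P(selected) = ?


P = 1/28 = 0.0357

P = 0.0357


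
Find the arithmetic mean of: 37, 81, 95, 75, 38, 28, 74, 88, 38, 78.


Sum = 37 + 81 + 95 + 75 + 38 + 28 + 74 + 88 + 38 + 78 = 632
n = 10
Mean = 632/10 = 63.2000

Mean = 63.2000


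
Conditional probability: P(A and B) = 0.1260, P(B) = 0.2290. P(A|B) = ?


P(A|B) = 0.1260/0.2290 = 0.5502

P(A|B) = 0.5502


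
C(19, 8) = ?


C(19,8) = 19!/(8! × 11!)
= 121645100408832000/(40320 × 39916800)
= 75582

C(19,8) = 75582


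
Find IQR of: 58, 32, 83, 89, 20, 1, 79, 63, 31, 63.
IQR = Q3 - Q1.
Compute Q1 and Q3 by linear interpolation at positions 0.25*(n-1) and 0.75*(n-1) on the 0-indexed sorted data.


Sorted: 1, 20, 31, 32, 58, 63, 63, 79, 83, 89
Q1 (25th %ile) = 31.2500
Q3 (75th %ile) = 75.0000
IQR = 75.0000 - 31.2500 = 43.7500

IQR = 43.7500


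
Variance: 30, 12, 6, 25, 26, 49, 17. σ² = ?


Mean = 23.5714
Squared deviations: 41.3265, 133.8980, 308.7551, 2.0408, 5.8980, 646.6122, 43.1837
Sum = 1181.7143
Variance = 1181.7143/7 = 168.8163

Variance = 168.8163


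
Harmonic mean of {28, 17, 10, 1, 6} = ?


Sum of reciprocals = 1/28 + 1/17 + 1/10 + 1/1 + 1/6 = 1.361204
HM = 5/1.361204 = 3.6732

HM = 3.6732


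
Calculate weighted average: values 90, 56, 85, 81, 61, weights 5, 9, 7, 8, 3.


Numerator = 90*5 + 56*9 + 85*7 + 81*8 + 61*3 = 2380
Denominator = 5 + 9 + 7 + 8 + 3 = 32
WM = 2380/32 = 74.3750

WM = 74.3750


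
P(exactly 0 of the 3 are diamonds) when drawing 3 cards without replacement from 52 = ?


Hypergeometric: P(X=0) = C(13,0)·C(39,3) / C(52,3)
= 1 × 9139 / 22100
= 9139/22100 = 0.4135

P = 0.4135


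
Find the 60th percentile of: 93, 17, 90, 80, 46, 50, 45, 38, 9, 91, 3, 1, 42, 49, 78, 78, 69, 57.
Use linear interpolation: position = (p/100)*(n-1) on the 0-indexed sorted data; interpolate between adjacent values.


Sorted: 1, 3, 9, 17, 38, 42, 45, 46, 49, 50, 57, 69, 78, 78, 80, 90, 91, 93
n = 18
Index = 60/100 * 17 = 10.2000
Lower = data[10] = 57, Upper = data[11] = 69
P60 = 57 + 0.2000*(12) = 59.4000

P60 = 59.4000


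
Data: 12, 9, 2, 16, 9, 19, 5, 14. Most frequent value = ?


Frequencies: 2:1, 5:1, 9:2, 12:1, 14:1, 16:1, 19:1
Max frequency = 2
Mode = 9

Mode = 9


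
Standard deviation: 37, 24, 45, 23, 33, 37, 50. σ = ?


Mean = 35.5714
Variance = 85.6735
SD = sqrt(85.6735) = 9.2560

SD = 9.2560


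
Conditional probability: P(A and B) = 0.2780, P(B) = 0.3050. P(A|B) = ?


P(A|B) = 0.2780/0.3050 = 0.9115

P(A|B) = 0.9115


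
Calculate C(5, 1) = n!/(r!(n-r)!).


C(5,1) = 5!/(1! × 4!)
= 120/(1 × 24)
= 5

C(5,1) = 5


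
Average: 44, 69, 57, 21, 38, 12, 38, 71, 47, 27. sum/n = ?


Sum = 44 + 69 + 57 + 21 + 38 + 12 + 38 + 71 + 47 + 27 = 424
n = 10
Mean = 424/10 = 42.4000

Mean = 42.4000


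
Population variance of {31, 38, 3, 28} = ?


Mean = 25.0000
Squared deviations: 36.0000, 169.0000, 484.0000, 9.0000
Sum = 698.0000
Variance = 698.0000/4 = 174.5000

Variance = 174.5000


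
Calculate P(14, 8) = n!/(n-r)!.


P(14,8) = 14!/6!
= 87178291200/720
= 121080960

P(14,8) = 121080960


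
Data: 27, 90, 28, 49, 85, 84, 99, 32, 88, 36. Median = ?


Sorted: 27, 28, 32, 36, 49, 84, 85, 88, 90, 99
n = 10 (even)
Middle values: 49 and 84
Median = (49+84)/2 = 66.5000

Median = 66.5000


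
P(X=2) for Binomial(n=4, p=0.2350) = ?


C(4,2) = 6
p^2 = 0.055225
(1-p)^2 = 0.585225
P = 6 * 0.055225 * 0.585225 = 0.1939

P(X=2) = 0.1939


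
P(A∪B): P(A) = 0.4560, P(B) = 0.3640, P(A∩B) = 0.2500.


P(A∪B) = 0.4560 + 0.3640 - 0.2500
= 0.8200 - 0.2500
= 0.5700

P(A∪B) = 0.5700


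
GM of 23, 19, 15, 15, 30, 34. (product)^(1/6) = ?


Product = 23 × 19 × 15 × 15 × 30 × 34 = 100291500
GM = 100291500^(1/6) = 21.5548

GM = 21.5548


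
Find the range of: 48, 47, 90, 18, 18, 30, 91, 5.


Max = 91, Min = 5
Range = 91 - 5 = 86

Range = 86


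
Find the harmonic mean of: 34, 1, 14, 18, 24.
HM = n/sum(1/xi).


Sum of reciprocals = 1/34 + 1/1 + 1/14 + 1/18 + 1/24 = 1.198063
HM = 5/1.198063 = 4.1734

HM = 4.1734


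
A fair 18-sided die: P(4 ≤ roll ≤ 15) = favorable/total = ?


Favorable outcomes (4 ≤ roll ≤ 15): 12
Total outcomes = 18
P = 12/18 = 0.6667

P = 0.6667


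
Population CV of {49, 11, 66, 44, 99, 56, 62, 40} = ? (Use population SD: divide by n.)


Mean = 53.3750
SD = 23.4624
CV = (23.4624/53.3750)*100 = 43.9577%

CV = 43.9577%


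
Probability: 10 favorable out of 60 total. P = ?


P = 10/60 = 0.1667

P = 0.1667


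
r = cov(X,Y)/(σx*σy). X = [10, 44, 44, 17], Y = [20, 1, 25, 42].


Mean X = 28.7500, Mean Y = 22.0000
SD X = 15.449515, SD Y = 14.611639
Cov = -118.000000
r = -118.000000/(15.449515*14.611639) = -0.5227

r = -0.5227


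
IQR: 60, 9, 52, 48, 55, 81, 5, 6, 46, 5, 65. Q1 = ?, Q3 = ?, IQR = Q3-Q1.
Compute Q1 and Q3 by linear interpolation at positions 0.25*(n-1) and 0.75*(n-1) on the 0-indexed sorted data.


Sorted: 5, 5, 6, 9, 46, 48, 52, 55, 60, 65, 81
Q1 (25th %ile) = 7.5000
Q3 (75th %ile) = 57.5000
IQR = 57.5000 - 7.5000 = 50.0000

IQR = 50.0000


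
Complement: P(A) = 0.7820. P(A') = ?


P(not A) = 1 - 0.7820 = 0.2180

P(not A) = 0.2180


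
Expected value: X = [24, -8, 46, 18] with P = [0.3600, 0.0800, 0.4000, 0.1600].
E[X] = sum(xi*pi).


E[X] = 24*0.3600 - 8*0.0800 + 46*0.4000 + 18*0.1600
= 8.6400 - 0.6400 + 18.4000 + 2.8800
= 29.2800

E[X] = 29.2800


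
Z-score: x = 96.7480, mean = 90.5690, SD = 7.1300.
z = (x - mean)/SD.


z = (96.7480 - 90.5690)/7.1300
= 6.1790/7.1300
= 0.8666

z = 0.8666
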